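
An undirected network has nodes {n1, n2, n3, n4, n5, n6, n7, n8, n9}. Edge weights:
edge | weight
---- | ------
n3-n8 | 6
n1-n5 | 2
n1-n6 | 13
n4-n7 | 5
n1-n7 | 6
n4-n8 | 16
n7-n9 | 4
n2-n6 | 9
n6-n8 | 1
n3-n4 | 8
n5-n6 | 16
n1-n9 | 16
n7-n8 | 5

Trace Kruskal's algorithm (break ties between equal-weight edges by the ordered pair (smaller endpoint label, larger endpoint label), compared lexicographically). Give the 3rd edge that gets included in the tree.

n7-n9

Sort edges by weight, then run Kruskal:
n6-n8 (1): add — endpoints in different components.
n1-n5 (2): add — endpoints in different components.
n7-n9 (4): add — endpoints in different components.
n4-n7 (5): add — endpoints in different components.
n7-n8 (5): add — endpoints in different components.
n1-n7 (6): add — endpoints in different components.
n3-n8 (6): add — endpoints in different components.
n3-n4 (8): skip — n3 and n4 already connected.
n2-n6 (9): add — endpoints in different components.
The 3rd edge added is n7-n9.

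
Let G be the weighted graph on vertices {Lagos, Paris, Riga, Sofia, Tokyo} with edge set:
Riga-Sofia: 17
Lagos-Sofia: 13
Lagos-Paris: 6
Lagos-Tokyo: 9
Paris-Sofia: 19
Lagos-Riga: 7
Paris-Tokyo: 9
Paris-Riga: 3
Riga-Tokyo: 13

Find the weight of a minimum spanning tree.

31

Prim's algorithm from Tokyo:
Step 1: cheapest edge leaving the tree is Lagos-Tokyo (9); add Lagos.
Step 2: cheapest edge leaving the tree is Lagos-Paris (6); add Paris.
Step 3: cheapest edge leaving the tree is Paris-Riga (3); add Riga.
Step 4: cheapest edge leaving the tree is Lagos-Sofia (13); add Sofia.
MST edges: Lagos-Tokyo, Lagos-Paris, Paris-Riga, Lagos-Sofia; total weight 9+6+3+13 = 31.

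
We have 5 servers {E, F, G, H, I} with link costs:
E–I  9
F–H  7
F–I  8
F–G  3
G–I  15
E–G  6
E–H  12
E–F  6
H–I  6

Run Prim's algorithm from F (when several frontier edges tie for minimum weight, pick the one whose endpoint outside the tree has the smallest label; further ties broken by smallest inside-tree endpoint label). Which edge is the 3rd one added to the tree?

F-H

Prim, starting at F.
Step 1: cheapest edge leaving the tree is F–G (3); add G.
Step 2: cheapest edge leaving the tree is E–F (6); add E.
Step 3: cheapest edge leaving the tree is F–H (7); add H.
Step 4: cheapest edge leaving the tree is H–I (6); add I.
The 3rd edge added is F–H.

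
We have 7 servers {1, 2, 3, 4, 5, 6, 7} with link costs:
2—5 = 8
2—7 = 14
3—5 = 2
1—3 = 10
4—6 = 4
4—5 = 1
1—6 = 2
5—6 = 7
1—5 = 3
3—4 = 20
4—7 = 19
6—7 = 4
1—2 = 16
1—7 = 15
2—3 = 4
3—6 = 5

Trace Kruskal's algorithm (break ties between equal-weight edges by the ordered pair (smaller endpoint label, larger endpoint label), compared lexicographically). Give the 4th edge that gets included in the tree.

1-5

Kruskal's algorithm — process edges by increasing weight (ties by edge label):
4—5 (1): add. Components now {1} {2} {3} {4,5} {6} {7}
1—6 (2): add. Components now {1,6} {2} {3} {4,5} {7}
3—5 (2): add. Components now {1,6} {2} {3,4,5} {7}
1—5 (3): add. Components now {1,3,4,5,6} {2} {7}
2—3 (4): add. Components now {1,2,3,4,5,6} {7}
4—6 (4): skip — 4 and 6 already connected.
6—7 (4): add. Components now {1,2,3,4,5,6,7}
The 4th edge added is 1—5.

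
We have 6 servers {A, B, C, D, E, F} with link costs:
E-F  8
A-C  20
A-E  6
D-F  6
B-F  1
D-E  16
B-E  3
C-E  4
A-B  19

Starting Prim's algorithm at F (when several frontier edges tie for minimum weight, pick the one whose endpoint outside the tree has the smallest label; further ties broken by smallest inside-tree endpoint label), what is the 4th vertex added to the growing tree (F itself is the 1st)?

C

Grow the tree from F using Prim:
Step 1: cheapest edge leaving the tree is B-F (1); add B.
Step 2: cheapest edge leaving the tree is B-E (3); add E.
Step 3: cheapest edge leaving the tree is C-E (4); add C.
Step 4: cheapest edge leaving the tree is A-E (6); add A.
Step 5: cheapest edge leaving the tree is D-F (6); add D.
Vertex order: F, B, E, C, A, D. The 4th vertex is C.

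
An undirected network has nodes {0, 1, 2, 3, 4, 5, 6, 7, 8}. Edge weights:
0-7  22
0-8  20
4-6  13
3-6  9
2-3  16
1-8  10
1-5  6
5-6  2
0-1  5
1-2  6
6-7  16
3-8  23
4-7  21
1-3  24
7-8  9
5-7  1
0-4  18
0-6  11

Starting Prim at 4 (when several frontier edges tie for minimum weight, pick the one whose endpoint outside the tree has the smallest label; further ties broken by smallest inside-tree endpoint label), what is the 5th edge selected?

0-1

Prim's algorithm from 4:
Step 1: cheapest edge leaving the tree is 4-6 (13); add 6.
Step 2: cheapest edge leaving the tree is 5-6 (2); add 5.
Step 3: cheapest edge leaving the tree is 5-7 (1); add 7.
Step 4: cheapest edge leaving the tree is 1-5 (6); add 1.
Step 5: cheapest edge leaving the tree is 0-1 (5); add 0.
Step 6: cheapest edge leaving the tree is 1-2 (6); add 2.
Step 7: cheapest edge leaving the tree is 3-6 (9); add 3.
Step 8: cheapest edge leaving the tree is 7-8 (9); add 8.
The 5th edge added is 0-1.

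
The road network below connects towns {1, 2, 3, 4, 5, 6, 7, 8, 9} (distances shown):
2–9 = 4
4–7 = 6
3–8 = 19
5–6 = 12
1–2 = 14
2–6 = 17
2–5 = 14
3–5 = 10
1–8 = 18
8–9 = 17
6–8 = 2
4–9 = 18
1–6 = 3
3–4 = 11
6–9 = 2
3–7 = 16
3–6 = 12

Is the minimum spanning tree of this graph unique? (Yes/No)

Kruskal's algorithm — process edges by increasing weight (ties by edge label):
6–8 (2): add — endpoints in different components.
6–9 (2): add — endpoints in different components.
1–6 (3): add — endpoints in different components.
2–9 (4): add — endpoints in different components.
4–7 (6): add — endpoints in different components.
3–5 (10): add — endpoints in different components.
3–4 (11): add — endpoints in different components.
3–6 (12): add — endpoints in different components.
Non-tree edge 5–6 has weight 12, equal to the heaviest edge on its tree cycle — swapping gives another MST of the same weight. Not unique.

No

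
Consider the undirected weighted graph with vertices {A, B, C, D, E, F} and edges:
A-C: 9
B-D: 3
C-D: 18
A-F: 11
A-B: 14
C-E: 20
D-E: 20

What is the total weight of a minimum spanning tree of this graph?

57

Kruskal's algorithm — process edges by increasing weight (ties by edge label):
B-D (3): add — endpoints in different components.
A-C (9): add — endpoints in different components.
A-F (11): add — endpoints in different components.
A-B (14): add — endpoints in different components.
C-D (18): skip — C and D already connected.
C-E (20): add — endpoints in different components.
MST edges: B-D, A-C, A-F, A-B, C-E; total weight 3+9+11+14+20 = 57.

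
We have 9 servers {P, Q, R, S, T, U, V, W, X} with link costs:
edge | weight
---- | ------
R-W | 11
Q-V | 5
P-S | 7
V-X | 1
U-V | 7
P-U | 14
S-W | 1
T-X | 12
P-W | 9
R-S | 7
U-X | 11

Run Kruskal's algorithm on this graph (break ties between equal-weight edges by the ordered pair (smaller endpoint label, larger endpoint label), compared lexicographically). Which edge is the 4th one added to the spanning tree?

P-S

Sort edges by weight, then run Kruskal:
S-W (1): add — endpoints in different components.
V-X (1): add — endpoints in different components.
Q-V (5): add — endpoints in different components.
P-S (7): add — endpoints in different components.
R-S (7): add — endpoints in different components.
U-V (7): add — endpoints in different components.
P-W (9): skip — W and P already connected.
R-W (11): skip — W and R already connected.
U-X (11): skip — U and X already connected.
T-X (12): add — endpoints in different components.
P-U (14): add — endpoints in different components.
The 4th edge added is P-S.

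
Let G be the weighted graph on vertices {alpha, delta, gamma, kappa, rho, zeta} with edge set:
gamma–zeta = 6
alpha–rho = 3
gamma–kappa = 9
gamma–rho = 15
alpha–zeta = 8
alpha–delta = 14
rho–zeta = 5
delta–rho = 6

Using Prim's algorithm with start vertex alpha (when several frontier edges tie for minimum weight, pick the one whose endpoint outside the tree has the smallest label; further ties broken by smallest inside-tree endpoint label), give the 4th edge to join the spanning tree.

gamma-zeta

Prim, starting at alpha.
Step 1: cheapest edge leaving the tree is alpha–rho (3); add rho.
Step 2: cheapest edge leaving the tree is rho–zeta (5); add zeta.
Step 3: cheapest edge leaving the tree is delta–rho (6); add delta.
Step 4: cheapest edge leaving the tree is gamma–zeta (6); add gamma.
Step 5: cheapest edge leaving the tree is gamma–kappa (9); add kappa.
The 4th edge added is gamma–zeta.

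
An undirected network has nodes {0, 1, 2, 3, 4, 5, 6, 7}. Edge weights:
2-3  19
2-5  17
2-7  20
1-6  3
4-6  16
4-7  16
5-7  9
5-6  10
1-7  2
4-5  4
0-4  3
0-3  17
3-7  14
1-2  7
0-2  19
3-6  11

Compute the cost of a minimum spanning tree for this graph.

Kruskal: consider edges lightest-first.
1-7 (2): add — endpoints in different components.
0-4 (3): add — endpoints in different components.
1-6 (3): add — endpoints in different components.
4-5 (4): add — endpoints in different components.
1-2 (7): add — endpoints in different components.
5-7 (9): add — endpoints in different components.
5-6 (10): skip — 5 and 6 already connected.
3-6 (11): add — endpoints in different components.
MST edges: 1-7, 0-4, 1-6, 4-5, 1-2, 5-7, 3-6; total weight 2+3+3+4+7+9+11 = 39.

39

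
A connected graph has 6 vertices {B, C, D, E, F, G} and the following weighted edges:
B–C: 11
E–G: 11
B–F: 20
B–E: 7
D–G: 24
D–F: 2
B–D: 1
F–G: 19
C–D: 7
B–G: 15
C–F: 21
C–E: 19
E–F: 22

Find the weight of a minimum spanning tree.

28

Sort edges by weight, then run Kruskal:
B–D (1): add. Components now {B,D} {C} {E} {F} {G}
D–F (2): add. Components now {B,D,F} {C} {E} {G}
B–E (7): add. Components now {B,D,E,F} {C} {G}
C–D (7): add. Components now {B,C,D,E,F} {G}
B–C (11): skip — B and C already connected.
E–G (11): add. Components now {B,C,D,E,F,G}
MST edges: B–D, D–F, B–E, C–D, E–G; total weight 1+2+7+7+11 = 28.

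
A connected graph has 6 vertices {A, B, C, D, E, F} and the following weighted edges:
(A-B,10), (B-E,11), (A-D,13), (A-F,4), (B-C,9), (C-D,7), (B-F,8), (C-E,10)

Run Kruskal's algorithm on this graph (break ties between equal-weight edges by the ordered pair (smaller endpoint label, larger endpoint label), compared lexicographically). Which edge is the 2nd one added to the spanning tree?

C-D

Kruskal's algorithm — process edges by increasing weight (ties by edge label):
A-F (4): add — endpoints in different components.
C-D (7): add — endpoints in different components.
B-F (8): add — endpoints in different components.
B-C (9): add — endpoints in different components.
A-B (10): skip — A and B already connected.
C-E (10): add — endpoints in different components.
The 2nd edge added is C-D.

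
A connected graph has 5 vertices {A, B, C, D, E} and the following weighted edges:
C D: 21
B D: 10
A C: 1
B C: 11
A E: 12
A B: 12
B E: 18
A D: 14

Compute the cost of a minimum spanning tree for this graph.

34

Kruskal's algorithm — process edges by increasing weight (ties by edge label):
A C (1): add. Components now {A,C} {B} {D} {E}
B D (10): add. Components now {A,C} {B,D} {E}
B C (11): add. Components now {A,B,C,D} {E}
A B (12): skip — A and B already connected.
A E (12): add. Components now {A,B,C,D,E}
MST edges: A C, B D, B C, A E; total weight 1+10+11+12 = 34.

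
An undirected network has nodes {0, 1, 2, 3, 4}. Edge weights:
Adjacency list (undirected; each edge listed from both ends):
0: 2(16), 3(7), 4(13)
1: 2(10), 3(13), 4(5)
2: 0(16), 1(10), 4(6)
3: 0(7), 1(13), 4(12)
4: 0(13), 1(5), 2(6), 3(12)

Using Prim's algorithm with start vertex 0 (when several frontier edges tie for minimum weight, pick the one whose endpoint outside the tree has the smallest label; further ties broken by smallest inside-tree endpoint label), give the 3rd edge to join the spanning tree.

Prim's algorithm from 0:
Step 1: cheapest edge leaving the tree is 0–3 (7); add 3.
Step 2: cheapest edge leaving the tree is 3–4 (12); add 4.
Step 3: cheapest edge leaving the tree is 1–4 (5); add 1.
Step 4: cheapest edge leaving the tree is 2–4 (6); add 2.
The 3rd edge added is 1–4.

1-4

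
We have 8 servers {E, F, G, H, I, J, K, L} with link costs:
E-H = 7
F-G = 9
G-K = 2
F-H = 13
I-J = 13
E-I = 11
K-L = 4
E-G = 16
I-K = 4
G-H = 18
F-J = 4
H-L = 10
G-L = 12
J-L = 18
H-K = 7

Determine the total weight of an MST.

Grow the tree from I using Prim:
Step 1: cheapest edge leaving the tree is I-K (4); add K.
Step 2: cheapest edge leaving the tree is G-K (2); add G.
Step 3: cheapest edge leaving the tree is K-L (4); add L.
Step 4: cheapest edge leaving the tree is H-K (7); add H.
Step 5: cheapest edge leaving the tree is E-H (7); add E.
Step 6: cheapest edge leaving the tree is F-G (9); add F.
Step 7: cheapest edge leaving the tree is F-J (4); add J.
MST edges: I-K, G-K, K-L, H-K, E-H, F-G, F-J; total weight 4+2+4+7+7+9+4 = 37.

37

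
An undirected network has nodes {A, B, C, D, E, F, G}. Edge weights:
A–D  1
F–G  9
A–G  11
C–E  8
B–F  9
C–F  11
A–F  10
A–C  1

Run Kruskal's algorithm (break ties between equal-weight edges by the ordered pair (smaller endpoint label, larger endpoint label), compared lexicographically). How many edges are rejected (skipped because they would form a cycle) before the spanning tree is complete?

0

Sort edges by weight, then run Kruskal:
A–C (1): add. Components now {A,C} {B} {D} {E} {F} {G}
A–D (1): add. Components now {A,C,D} {B} {E} {F} {G}
C–E (8): add. Components now {A,C,D,E} {B} {F} {G}
B–F (9): add. Components now {A,C,D,E} {B,F} {G}
F–G (9): add. Components now {A,C,D,E} {B,F,G}
A–F (10): add. Components now {A,B,C,D,E,F,G}
Edges rejected before the tree was complete: 0.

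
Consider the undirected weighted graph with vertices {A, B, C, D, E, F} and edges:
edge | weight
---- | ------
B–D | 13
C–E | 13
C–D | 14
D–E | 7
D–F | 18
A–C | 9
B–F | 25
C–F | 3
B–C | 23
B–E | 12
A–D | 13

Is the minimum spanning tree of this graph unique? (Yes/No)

Kruskal: consider edges lightest-first.
C–F (3): add — endpoints in different components.
D–E (7): add — endpoints in different components.
A–C (9): add — endpoints in different components.
B–E (12): add — endpoints in different components.
A–D (13): add — endpoints in different components.
Non-tree edge C–E has weight 13, equal to the heaviest edge on its tree cycle — swapping gives another MST of the same weight. Not unique.

No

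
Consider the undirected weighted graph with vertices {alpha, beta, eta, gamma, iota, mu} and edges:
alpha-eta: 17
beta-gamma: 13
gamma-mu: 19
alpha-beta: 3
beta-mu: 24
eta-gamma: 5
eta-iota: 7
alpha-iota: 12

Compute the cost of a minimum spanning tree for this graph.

46

Kruskal's algorithm — process edges by increasing weight (ties by edge label):
alpha-beta (3): add — endpoints in different components.
eta-gamma (5): add — endpoints in different components.
eta-iota (7): add — endpoints in different components.
alpha-iota (12): add — endpoints in different components.
beta-gamma (13): skip — beta and gamma already connected.
alpha-eta (17): skip — eta and alpha already connected.
gamma-mu (19): add — endpoints in different components.
MST edges: alpha-beta, eta-gamma, eta-iota, alpha-iota, gamma-mu; total weight 3+5+7+12+19 = 46.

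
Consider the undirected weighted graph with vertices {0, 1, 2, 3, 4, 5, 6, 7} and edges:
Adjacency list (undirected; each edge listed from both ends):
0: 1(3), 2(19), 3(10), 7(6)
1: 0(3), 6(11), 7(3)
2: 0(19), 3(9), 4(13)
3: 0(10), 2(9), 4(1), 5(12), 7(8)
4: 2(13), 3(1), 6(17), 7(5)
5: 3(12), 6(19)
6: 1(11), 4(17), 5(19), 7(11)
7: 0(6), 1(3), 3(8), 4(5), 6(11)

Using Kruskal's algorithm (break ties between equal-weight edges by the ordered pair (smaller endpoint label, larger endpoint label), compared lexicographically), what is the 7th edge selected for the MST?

3-5

Kruskal: consider edges lightest-first.
3-4 (1): add — endpoints in different components.
0-1 (3): add — endpoints in different components.
1-7 (3): add — endpoints in different components.
4-7 (5): add — endpoints in different components.
0-7 (6): skip — 0 and 7 already connected.
3-7 (8): skip — 3 and 7 already connected.
2-3 (9): add — endpoints in different components.
0-3 (10): skip — 0 and 3 already connected.
1-6 (11): add — endpoints in different components.
6-7 (11): skip — 6 and 7 already connected.
3-5 (12): add — endpoints in different components.
The 7th edge added is 3-5.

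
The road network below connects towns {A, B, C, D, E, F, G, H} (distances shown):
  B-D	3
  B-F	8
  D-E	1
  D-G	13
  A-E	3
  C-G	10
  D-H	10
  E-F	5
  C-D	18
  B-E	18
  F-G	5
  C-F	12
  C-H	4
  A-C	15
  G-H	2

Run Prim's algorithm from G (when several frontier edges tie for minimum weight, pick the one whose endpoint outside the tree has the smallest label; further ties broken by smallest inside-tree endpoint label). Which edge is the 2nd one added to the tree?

C-H

Prim's algorithm from G:
Step 1: cheapest edge leaving the tree is G-H (2); add H.
Step 2: cheapest edge leaving the tree is C-H (4); add C.
Step 3: cheapest edge leaving the tree is F-G (5); add F.
Step 4: cheapest edge leaving the tree is E-F (5); add E.
Step 5: cheapest edge leaving the tree is D-E (1); add D.
Step 6: cheapest edge leaving the tree is A-E (3); add A.
Step 7: cheapest edge leaving the tree is B-D (3); add B.
The 2nd edge added is C-H.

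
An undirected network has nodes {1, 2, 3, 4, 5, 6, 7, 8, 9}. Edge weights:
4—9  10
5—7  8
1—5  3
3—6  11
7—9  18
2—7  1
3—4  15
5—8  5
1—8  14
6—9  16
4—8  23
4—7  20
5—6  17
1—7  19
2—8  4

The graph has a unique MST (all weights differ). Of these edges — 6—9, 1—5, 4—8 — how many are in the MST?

Kruskal: consider edges lightest-first.
2—7 (1): add — endpoints in different components.
1—5 (3): add — endpoints in different components.
2—8 (4): add — endpoints in different components.
5—8 (5): add — endpoints in different components.
5—7 (8): skip — 5 and 7 already connected.
4—9 (10): add — endpoints in different components.
3—6 (11): add — endpoints in different components.
1—8 (14): skip — 1 and 8 already connected.
3—4 (15): add — endpoints in different components.
6—9 (16): skip — 6 and 9 already connected.
5—6 (17): add — endpoints in different components.
MST edge set: {2—7, 1—5, 2—8, 5—8, 4—9, 3—6, 3—4, 5—6}.
Of the listed edges, {1—5} are in the MST → 1.

1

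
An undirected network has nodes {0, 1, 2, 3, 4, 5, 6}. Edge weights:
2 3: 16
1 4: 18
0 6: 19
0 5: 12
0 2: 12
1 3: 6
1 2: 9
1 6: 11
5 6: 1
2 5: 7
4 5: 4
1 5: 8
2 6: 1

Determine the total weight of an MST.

Sort edges by weight, then run Kruskal:
2 6 (1): add — endpoints in different components.
5 6 (1): add — endpoints in different components.
4 5 (4): add — endpoints in different components.
1 3 (6): add — endpoints in different components.
2 5 (7): skip — 2 and 5 already connected.
1 5 (8): add — endpoints in different components.
1 2 (9): skip — 1 and 2 already connected.
1 6 (11): skip — 1 and 6 already connected.
0 2 (12): add — endpoints in different components.
MST edges: 2 6, 5 6, 4 5, 1 3, 1 5, 0 2; total weight 1+1+4+6+8+12 = 32.

32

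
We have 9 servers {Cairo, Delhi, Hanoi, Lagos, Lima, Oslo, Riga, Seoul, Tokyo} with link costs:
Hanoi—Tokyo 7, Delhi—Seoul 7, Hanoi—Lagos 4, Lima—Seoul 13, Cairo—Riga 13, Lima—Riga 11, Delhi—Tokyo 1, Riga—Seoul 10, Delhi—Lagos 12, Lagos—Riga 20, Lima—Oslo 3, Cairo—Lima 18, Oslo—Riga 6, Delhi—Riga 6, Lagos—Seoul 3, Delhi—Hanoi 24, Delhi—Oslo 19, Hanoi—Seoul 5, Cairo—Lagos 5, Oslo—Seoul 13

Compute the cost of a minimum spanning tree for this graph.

35

Grow the tree from Seoul using Prim:
Step 1: cheapest edge leaving the tree is Lagos—Seoul (3); add Lagos.
Step 2: cheapest edge leaving the tree is Hanoi—Lagos (4); add Hanoi.
Step 3: cheapest edge leaving the tree is Cairo—Lagos (5); add Cairo.
Step 4: cheapest edge leaving the tree is Delhi—Seoul (7); add Delhi.
Step 5: cheapest edge leaving the tree is Delhi—Tokyo (1); add Tokyo.
Step 6: cheapest edge leaving the tree is Delhi—Riga (6); add Riga.
Step 7: cheapest edge leaving the tree is Oslo—Riga (6); add Oslo.
Step 8: cheapest edge leaving the tree is Lima—Oslo (3); add Lima.
MST edges: Lagos—Seoul, Hanoi—Lagos, Cairo—Lagos, Delhi—Seoul, Delhi—Tokyo, Delhi—Riga, Oslo—Riga, Lima—Oslo; total weight 3+4+5+7+1+6+6+3 = 35.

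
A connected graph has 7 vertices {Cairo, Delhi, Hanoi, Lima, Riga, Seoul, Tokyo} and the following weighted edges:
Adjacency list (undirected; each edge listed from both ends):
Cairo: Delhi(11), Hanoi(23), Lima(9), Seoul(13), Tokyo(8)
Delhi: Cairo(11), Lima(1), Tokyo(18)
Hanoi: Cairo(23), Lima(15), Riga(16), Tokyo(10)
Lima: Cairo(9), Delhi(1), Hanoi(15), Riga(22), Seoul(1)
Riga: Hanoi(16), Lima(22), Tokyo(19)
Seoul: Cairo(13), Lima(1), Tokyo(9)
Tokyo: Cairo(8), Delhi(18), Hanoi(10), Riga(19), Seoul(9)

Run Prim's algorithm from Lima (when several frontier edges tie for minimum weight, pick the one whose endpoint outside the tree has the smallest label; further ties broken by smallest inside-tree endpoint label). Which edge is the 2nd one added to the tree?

Lima-Seoul

Prim, starting at Lima.
Step 1: frontier [Delhi Lima 1, Lima Seoul 1, Cairo Lima 9, Hanoi Lima 15, Lima Riga 22] → take Delhi Lima (1); add Delhi.
Step 2: frontier [Cairo Delhi 11, Delhi Tokyo 18, Lima Seoul 1, Cairo Lima 9, Hanoi Lima 15, Lima Riga 22] → take Lima Seoul (1); add Seoul.
Step 3: frontier [Cairo Delhi 11, Delhi Tokyo 18, Cairo Lima 9, Hanoi Lima 15, Lima Riga 22, Seoul Tokyo 9, Cairo Seoul 13] → take Cairo Lima (9); add Cairo.
Step 4: frontier [Cairo Tokyo 8, Cairo Hanoi 23, Delhi Tokyo 18, Hanoi Lima 15, Lima Riga 22, Seoul Tokyo 9] → take Cairo Tokyo (8); add Tokyo.
Step 5: frontier [Cairo Hanoi 23, Hanoi Lima 15, Lima Riga 22, Hanoi Tokyo 10, Riga Tokyo 19] → take Hanoi Tokyo (10); add Hanoi.
Step 6: frontier [Hanoi Riga 16, Lima Riga 22, Riga Tokyo 19] → take Hanoi Riga (16); add Riga.
The 2nd edge added is Lima Seoul.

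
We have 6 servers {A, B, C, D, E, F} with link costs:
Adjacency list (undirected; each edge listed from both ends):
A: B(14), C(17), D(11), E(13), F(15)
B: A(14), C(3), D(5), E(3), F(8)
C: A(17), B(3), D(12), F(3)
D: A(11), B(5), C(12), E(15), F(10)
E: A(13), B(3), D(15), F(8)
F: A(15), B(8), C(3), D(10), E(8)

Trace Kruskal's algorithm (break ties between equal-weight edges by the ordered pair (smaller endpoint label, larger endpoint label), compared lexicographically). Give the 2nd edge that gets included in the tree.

B-E

Kruskal: consider edges lightest-first.
B-C (3): add — endpoints in different components.
B-E (3): add — endpoints in different components.
C-F (3): add — endpoints in different components.
B-D (5): add — endpoints in different components.
B-F (8): skip — B and F already connected.
E-F (8): skip — E and F already connected.
D-F (10): skip — D and F already connected.
A-D (11): add — endpoints in different components.
The 2nd edge added is B-E.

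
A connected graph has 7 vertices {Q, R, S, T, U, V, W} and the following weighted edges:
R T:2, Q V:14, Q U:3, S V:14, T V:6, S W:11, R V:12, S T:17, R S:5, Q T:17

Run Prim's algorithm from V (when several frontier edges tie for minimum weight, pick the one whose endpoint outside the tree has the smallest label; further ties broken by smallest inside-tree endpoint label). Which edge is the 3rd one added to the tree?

R-S

Prim, starting at V.
Step 1: cheapest edge leaving the tree is T V (6); add T.
Step 2: cheapest edge leaving the tree is R T (2); add R.
Step 3: cheapest edge leaving the tree is R S (5); add S.
Step 4: cheapest edge leaving the tree is S W (11); add W.
Step 5: cheapest edge leaving the tree is Q V (14); add Q.
Step 6: cheapest edge leaving the tree is Q U (3); add U.
The 3rd edge added is R S.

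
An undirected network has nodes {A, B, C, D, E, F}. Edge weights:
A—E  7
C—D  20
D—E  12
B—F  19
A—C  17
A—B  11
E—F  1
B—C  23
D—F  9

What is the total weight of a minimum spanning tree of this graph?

45

Prim's algorithm from C:
Step 1: frontier [A—C 17, C—D 20, B—C 23] → take A—C (17); add A.
Step 2: frontier [A—E 7, A—B 11, C—D 20, B—C 23] → take A—E (7); add E.
Step 3: frontier [A—B 11, C—D 20, B—C 23, E—F 1, D—E 12] → take E—F (1); add F.
Step 4: frontier [A—B 11, C—D 20, B—C 23, D—E 12, D—F 9, B—F 19] → take D—F (9); add D.
Step 5: frontier [A—B 11, B—C 23, B—F 19] → take A—B (11); add B.
MST edges: A—C, A—E, E—F, D—F, A—B; total weight 17+7+1+9+11 = 45.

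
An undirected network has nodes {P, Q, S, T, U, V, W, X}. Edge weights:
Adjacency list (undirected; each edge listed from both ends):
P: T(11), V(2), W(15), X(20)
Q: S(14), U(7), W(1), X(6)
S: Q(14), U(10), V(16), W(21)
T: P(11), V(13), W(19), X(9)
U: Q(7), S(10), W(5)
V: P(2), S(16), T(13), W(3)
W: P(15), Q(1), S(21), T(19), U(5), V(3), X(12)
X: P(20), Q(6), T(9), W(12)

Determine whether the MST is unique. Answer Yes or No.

Sort edges by weight, then run Kruskal:
Q–W (1): add — endpoints in different components.
P–V (2): add — endpoints in different components.
V–W (3): add — endpoints in different components.
U–W (5): add — endpoints in different components.
Q–X (6): add — endpoints in different components.
Q–U (7): skip — U and Q already connected.
T–X (9): add — endpoints in different components.
S–U (10): add — endpoints in different components.
Every non-tree edge has weight strictly greater than the heaviest edge on the tree path between its endpoints, so the MST is unique.

Yes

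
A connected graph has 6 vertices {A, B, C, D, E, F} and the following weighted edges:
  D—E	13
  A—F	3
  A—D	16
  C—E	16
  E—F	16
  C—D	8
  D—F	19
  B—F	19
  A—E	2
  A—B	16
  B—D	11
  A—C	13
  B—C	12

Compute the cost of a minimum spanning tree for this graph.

Sort edges by weight, then run Kruskal:
A—E (2): add — endpoints in different components.
A—F (3): add — endpoints in different components.
C—D (8): add — endpoints in different components.
B—D (11): add — endpoints in different components.
B—C (12): skip — B and C already connected.
A—C (13): add — endpoints in different components.
MST edges: A—E, A—F, C—D, B—D, A—C; total weight 2+3+8+11+13 = 37.

37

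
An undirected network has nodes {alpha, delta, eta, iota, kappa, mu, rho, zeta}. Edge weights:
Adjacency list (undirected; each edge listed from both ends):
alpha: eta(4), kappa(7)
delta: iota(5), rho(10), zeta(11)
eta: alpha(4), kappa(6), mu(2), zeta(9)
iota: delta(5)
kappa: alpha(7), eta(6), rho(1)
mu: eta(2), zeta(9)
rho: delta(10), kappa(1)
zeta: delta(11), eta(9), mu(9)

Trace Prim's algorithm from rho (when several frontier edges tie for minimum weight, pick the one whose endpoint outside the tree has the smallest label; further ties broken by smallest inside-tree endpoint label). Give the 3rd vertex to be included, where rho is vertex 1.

eta

Prim, starting at rho.
Step 1: cheapest edge leaving the tree is kappa rho (1); add kappa.
Step 2: cheapest edge leaving the tree is eta kappa (6); add eta.
Step 3: cheapest edge leaving the tree is eta mu (2); add mu.
Step 4: cheapest edge leaving the tree is alpha eta (4); add alpha.
Step 5: cheapest edge leaving the tree is eta zeta (9); add zeta.
Step 6: cheapest edge leaving the tree is delta rho (10); add delta.
Step 7: cheapest edge leaving the tree is delta iota (5); add iota.
Vertex order: rho, kappa, eta, mu, alpha, zeta, delta, iota. The 3rd vertex is eta.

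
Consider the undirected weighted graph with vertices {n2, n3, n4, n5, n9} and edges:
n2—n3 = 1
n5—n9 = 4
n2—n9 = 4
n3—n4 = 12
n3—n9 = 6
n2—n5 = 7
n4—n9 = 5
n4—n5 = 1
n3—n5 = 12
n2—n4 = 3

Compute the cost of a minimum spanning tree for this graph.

9

Prim's algorithm from n2:
Step 1: frontier [n2—n3 1, n2—n4 3, n2—n9 4, n2—n5 7] → take n2—n3 (1); add n3.
Step 2: frontier [n2—n4 3, n2—n9 4, n2—n5 7, n3—n9 6, n3—n4 12, n3—n5 12] → take n2—n4 (3); add n4.
Step 3: frontier [n2—n9 4, n2—n5 7, n3—n9 6, n3—n5 12, n4—n5 1, n4—n9 5] → take n4—n5 (1); add n5.
Step 4: frontier [n2—n9 4, n3—n9 6, n4—n9 5, n5—n9 4] → take n2—n9 (4); add n9.
MST edges: n2—n3, n2—n4, n4—n5, n2—n9; total weight 1+3+1+4 = 9.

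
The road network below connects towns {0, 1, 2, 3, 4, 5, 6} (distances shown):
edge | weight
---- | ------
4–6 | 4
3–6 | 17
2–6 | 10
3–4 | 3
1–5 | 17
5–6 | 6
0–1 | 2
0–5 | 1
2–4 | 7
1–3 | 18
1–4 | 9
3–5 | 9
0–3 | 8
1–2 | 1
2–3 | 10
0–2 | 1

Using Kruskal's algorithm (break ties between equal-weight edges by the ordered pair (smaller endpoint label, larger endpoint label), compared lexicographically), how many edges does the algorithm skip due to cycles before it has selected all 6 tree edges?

1

Kruskal's algorithm — process edges by increasing weight (ties by edge label):
0–2 (1): add. Components now {0,2} {1} {3} {4} {5} {6}
0–5 (1): add. Components now {0,2,5} {1} {3} {4} {6}
1–2 (1): add. Components now {0,1,2,5} {3} {4} {6}
0–1 (2): skip — 0 and 1 already connected.
3–4 (3): add. Components now {0,1,2,5} {3,4} {6}
4–6 (4): add. Components now {0,1,2,5} {3,4,6}
5–6 (6): add. Components now {0,1,2,3,4,5,6}
Edges rejected before the tree was complete: 1.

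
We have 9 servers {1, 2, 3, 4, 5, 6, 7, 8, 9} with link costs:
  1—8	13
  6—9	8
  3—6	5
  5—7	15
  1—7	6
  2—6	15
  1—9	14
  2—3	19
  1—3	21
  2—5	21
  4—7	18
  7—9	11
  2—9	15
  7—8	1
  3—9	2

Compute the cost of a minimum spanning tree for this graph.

Kruskal: consider edges lightest-first.
7—8 (1): add — endpoints in different components.
3—9 (2): add — endpoints in different components.
3—6 (5): add — endpoints in different components.
1—7 (6): add — endpoints in different components.
6—9 (8): skip — 6 and 9 already connected.
7—9 (11): add — endpoints in different components.
1—8 (13): skip — 1 and 8 already connected.
1—9 (14): skip — 1 and 9 already connected.
2—6 (15): add — endpoints in different components.
2—9 (15): skip — 2 and 9 already connected.
5—7 (15): add — endpoints in different components.
4—7 (18): add — endpoints in different components.
MST edges: 7—8, 3—9, 3—6, 1—7, 7—9, 2—6, 5—7, 4—7; total weight 1+2+5+6+11+15+15+18 = 73.

73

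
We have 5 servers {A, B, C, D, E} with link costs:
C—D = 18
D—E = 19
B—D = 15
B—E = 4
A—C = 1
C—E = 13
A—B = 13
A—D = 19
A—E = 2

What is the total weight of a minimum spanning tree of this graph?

22

Grow the tree from B using Prim:
Step 1: frontier [B—E 4, A—B 13, B—D 15] → take B—E (4); add E.
Step 2: frontier [A—B 13, B—D 15, A—E 2, C—E 13, D—E 19] → take A—E (2); add A.
Step 3: frontier [A—C 1, A—D 19, B—D 15, C—E 13, D—E 19] → take A—C (1); add C.
Step 4: frontier [A—D 19, B—D 15, C—D 18, D—E 19] → take B—D (15); add D.
MST edges: B—E, A—E, A—C, B—D; total weight 4+2+1+15 = 22.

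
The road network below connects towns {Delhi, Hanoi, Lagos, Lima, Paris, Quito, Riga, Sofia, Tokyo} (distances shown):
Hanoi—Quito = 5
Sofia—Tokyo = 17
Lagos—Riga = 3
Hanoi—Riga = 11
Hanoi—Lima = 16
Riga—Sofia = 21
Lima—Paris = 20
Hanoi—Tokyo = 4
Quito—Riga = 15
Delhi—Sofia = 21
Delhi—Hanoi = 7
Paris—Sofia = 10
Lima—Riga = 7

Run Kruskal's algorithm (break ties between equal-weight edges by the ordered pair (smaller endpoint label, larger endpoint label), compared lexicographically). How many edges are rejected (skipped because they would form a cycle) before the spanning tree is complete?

Kruskal: consider edges lightest-first.
Lagos—Riga (3): add — endpoints in different components.
Hanoi—Tokyo (4): add — endpoints in different components.
Hanoi—Quito (5): add — endpoints in different components.
Delhi—Hanoi (7): add — endpoints in different components.
Lima—Riga (7): add — endpoints in different components.
Paris—Sofia (10): add — endpoints in different components.
Hanoi—Riga (11): add — endpoints in different components.
Quito—Riga (15): skip — Quito and Riga already connected.
Hanoi—Lima (16): skip — Lima and Hanoi already connected.
Sofia—Tokyo (17): add — endpoints in different components.
Edges rejected before the tree was complete: 2.

2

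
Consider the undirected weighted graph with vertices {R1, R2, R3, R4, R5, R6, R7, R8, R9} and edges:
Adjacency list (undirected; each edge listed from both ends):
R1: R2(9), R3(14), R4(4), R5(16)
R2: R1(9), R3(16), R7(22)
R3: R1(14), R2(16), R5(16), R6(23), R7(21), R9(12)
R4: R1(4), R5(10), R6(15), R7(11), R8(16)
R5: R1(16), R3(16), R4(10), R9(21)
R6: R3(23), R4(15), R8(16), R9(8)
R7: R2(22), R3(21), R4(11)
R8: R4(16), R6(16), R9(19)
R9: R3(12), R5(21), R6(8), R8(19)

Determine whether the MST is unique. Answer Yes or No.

No

Kruskal's algorithm — process edges by increasing weight (ties by edge label):
R1—R4 (4): add — endpoints in different components.
R6—R9 (8): add — endpoints in different components.
R1—R2 (9): add — endpoints in different components.
R4—R5 (10): add — endpoints in different components.
R4—R7 (11): add — endpoints in different components.
R3—R9 (12): add — endpoints in different components.
R1—R3 (14): add — endpoints in different components.
R4—R6 (15): skip — R4 and R6 already connected.
R1—R5 (16): skip — R1 and R5 already connected.
R2—R3 (16): skip — R3 and R2 already connected.
R3—R5 (16): skip — R3 and R5 already connected.
R4—R8 (16): add — endpoints in different components.
Non-tree edge R6—R8 has weight 16, equal to the heaviest edge on its tree cycle — swapping gives another MST of the same weight. Not unique.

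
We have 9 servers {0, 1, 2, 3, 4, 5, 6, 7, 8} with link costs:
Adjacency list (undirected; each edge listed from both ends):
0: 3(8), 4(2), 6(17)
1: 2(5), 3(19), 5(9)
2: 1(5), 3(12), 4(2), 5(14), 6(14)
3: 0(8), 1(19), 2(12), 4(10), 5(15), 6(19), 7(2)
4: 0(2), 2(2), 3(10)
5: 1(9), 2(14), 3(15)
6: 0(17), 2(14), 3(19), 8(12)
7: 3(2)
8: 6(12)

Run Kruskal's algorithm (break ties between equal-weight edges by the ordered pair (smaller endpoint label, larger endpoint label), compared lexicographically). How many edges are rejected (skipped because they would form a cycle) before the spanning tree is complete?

3

Kruskal: consider edges lightest-first.
0-4 (2): add — endpoints in different components.
2-4 (2): add — endpoints in different components.
3-7 (2): add — endpoints in different components.
1-2 (5): add — endpoints in different components.
0-3 (8): add — endpoints in different components.
1-5 (9): add — endpoints in different components.
3-4 (10): skip — 3 and 4 already connected.
2-3 (12): skip — 2 and 3 already connected.
6-8 (12): add — endpoints in different components.
2-5 (14): skip — 2 and 5 already connected.
2-6 (14): add — endpoints in different components.
Edges rejected before the tree was complete: 3.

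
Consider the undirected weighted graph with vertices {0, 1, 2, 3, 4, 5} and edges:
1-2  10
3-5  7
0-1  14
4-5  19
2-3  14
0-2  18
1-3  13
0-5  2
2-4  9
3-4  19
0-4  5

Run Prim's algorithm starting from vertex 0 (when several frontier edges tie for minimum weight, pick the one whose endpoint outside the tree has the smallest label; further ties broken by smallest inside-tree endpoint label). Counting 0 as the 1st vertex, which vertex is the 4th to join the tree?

Prim's algorithm from 0:
Step 1: frontier [0-5 2, 0-4 5, 0-1 14, 0-2 18] → take 0-5 (2); add 5.
Step 2: frontier [0-4 5, 0-1 14, 0-2 18, 3-5 7, 4-5 19] → take 0-4 (5); add 4.
Step 3: frontier [0-1 14, 0-2 18, 2-4 9, 3-4 19, 3-5 7] → take 3-5 (7); add 3.
Step 4: frontier [0-1 14, 0-2 18, 1-3 13, 2-3 14, 2-4 9] → take 2-4 (9); add 2.
Step 5: frontier [0-1 14, 1-2 10, 1-3 13] → take 1-2 (10); add 1.
Vertex order: 0, 5, 4, 3, 2, 1. The 4th vertex is 3.

3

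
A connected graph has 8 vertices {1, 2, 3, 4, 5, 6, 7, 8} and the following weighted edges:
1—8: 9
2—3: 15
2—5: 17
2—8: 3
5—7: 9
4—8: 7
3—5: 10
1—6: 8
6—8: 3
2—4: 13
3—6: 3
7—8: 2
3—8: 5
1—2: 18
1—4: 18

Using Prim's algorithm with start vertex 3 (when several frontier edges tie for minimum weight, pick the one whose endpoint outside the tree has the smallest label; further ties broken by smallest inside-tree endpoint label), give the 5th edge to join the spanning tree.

4-8

Grow the tree from 3 using Prim:
Step 1: cheapest edge leaving the tree is 3—6 (3); add 6.
Step 2: cheapest edge leaving the tree is 6—8 (3); add 8.
Step 3: cheapest edge leaving the tree is 7—8 (2); add 7.
Step 4: cheapest edge leaving the tree is 2—8 (3); add 2.
Step 5: cheapest edge leaving the tree is 4—8 (7); add 4.
Step 6: cheapest edge leaving the tree is 1—6 (8); add 1.
Step 7: cheapest edge leaving the tree is 5—7 (9); add 5.
The 5th edge added is 4—8.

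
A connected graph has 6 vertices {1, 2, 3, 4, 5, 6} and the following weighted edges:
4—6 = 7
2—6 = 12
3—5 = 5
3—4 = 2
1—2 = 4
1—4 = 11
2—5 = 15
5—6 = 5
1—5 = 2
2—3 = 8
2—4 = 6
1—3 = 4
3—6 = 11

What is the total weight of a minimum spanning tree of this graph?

Prim's algorithm from 6:
Step 1: cheapest edge leaving the tree is 5—6 (5); add 5.
Step 2: cheapest edge leaving the tree is 1—5 (2); add 1.
Step 3: cheapest edge leaving the tree is 1—2 (4); add 2.
Step 4: cheapest edge leaving the tree is 1—3 (4); add 3.
Step 5: cheapest edge leaving the tree is 3—4 (2); add 4.
MST edges: 5—6, 1—5, 1—2, 1—3, 3—4; total weight 5+2+4+4+2 = 17.

17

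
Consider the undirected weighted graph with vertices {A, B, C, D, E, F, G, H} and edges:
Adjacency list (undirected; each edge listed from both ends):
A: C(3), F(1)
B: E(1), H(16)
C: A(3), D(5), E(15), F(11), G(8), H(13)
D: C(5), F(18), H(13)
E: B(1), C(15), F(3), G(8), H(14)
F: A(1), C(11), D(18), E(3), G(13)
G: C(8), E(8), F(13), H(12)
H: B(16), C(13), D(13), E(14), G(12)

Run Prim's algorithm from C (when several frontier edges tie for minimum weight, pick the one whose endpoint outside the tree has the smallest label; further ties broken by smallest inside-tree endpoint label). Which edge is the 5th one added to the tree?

C-D

Prim's algorithm from C:
Step 1: cheapest edge leaving the tree is A–C (3); add A.
Step 2: cheapest edge leaving the tree is A–F (1); add F.
Step 3: cheapest edge leaving the tree is E–F (3); add E.
Step 4: cheapest edge leaving the tree is B–E (1); add B.
Step 5: cheapest edge leaving the tree is C–D (5); add D.
Step 6: cheapest edge leaving the tree is C–G (8); add G.
Step 7: cheapest edge leaving the tree is G–H (12); add H.
The 5th edge added is C–D.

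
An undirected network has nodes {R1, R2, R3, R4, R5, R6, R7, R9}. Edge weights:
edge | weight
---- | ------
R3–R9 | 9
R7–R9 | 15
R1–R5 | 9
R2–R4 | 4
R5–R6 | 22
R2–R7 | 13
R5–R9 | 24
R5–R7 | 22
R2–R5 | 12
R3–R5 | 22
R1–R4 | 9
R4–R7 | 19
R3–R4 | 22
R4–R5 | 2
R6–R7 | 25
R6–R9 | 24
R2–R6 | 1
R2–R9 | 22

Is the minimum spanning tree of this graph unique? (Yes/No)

Kruskal's algorithm — process edges by increasing weight (ties by edge label):
R2–R6 (1): add — endpoints in different components.
R4–R5 (2): add — endpoints in different components.
R2–R4 (4): add — endpoints in different components.
R1–R4 (9): add — endpoints in different components.
R1–R5 (9): skip — R1 and R5 already connected.
R3–R9 (9): add — endpoints in different components.
R2–R5 (12): skip — R2 and R5 already connected.
R2–R7 (13): add — endpoints in different components.
R7–R9 (15): add — endpoints in different components.
Non-tree edge R1–R5 has weight 9, equal to the heaviest edge on its tree cycle — swapping gives another MST of the same weight. Not unique.

No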